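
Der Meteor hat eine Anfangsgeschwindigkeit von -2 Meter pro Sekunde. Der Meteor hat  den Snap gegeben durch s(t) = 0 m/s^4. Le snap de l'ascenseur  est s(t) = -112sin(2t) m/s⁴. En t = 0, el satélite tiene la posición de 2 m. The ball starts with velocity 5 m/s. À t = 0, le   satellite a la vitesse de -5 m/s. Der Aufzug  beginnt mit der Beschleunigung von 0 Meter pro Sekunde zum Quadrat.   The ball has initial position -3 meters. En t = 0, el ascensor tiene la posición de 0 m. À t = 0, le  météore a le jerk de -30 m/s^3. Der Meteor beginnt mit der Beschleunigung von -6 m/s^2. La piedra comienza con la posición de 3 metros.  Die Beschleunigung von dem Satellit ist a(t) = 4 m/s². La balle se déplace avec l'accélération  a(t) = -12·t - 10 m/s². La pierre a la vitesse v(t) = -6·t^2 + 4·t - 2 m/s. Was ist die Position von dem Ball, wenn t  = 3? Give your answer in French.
En partant de l'accélération a(t) = -12·t - 10, nous prenons 2 intégrales. En prenant ∫a(t)dt et en appliquant v(0) = 5, nous trouvons v(t) = -6·t^2 - 10·t + 5. En intégrant la vitesse et en utilisant la condition initiale x(0) = -3, nous obtenons x(t) = -2·t^3 - 5·t^2 + 5·t - 3. Nous avons la position x(t) = -2·t^3 - 5·t^2 + 5·t - 3. En substituant t = 3: x(3) = -87.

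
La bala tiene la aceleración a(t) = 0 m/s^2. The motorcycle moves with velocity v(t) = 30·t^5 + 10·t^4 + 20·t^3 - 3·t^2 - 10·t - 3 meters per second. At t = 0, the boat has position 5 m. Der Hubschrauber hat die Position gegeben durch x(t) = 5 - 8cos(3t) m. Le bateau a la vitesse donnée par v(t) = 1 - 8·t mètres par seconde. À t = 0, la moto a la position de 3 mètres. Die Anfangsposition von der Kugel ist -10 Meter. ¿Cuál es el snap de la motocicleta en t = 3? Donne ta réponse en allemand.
Ausgehend von der Geschwindigkeit v(t) = 30·t^5 + 10·t^4 + 20·t^3 - 3·t^2 - 10·t - 3, nehmen wir 3 Ableitungen. Die Ableitung von der Geschwindigkeit ergibt die Beschleunigung: a(t) = 150·t^4 + 40·t^3 + 60·t^2 - 6·t - 10. Die Ableitung von der Beschleunigung ergibt den Ruck: j(t) = 600·t^3 + 120·t^2 + 120·t - 6. Mit d/dt von j(t) finden wir s(t) = 1800·t^2 + 240·t + 120. Aus der Gleichung für den Snap s(t) = 1800·t^2 + 240·t + 120, setzen wir t = 3 ein und erhalten s = 17040.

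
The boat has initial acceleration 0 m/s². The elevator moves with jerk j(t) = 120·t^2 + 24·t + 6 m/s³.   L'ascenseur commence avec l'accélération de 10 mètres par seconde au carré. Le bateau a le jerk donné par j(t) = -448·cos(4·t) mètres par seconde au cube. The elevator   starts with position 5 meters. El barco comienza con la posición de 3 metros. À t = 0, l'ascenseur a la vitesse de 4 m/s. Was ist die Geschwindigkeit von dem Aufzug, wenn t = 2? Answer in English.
We need to integrate our jerk equation j(t) = 120·t^2 + 24·t + 6 2 times. Taking ∫j(t)dt and applying a(0) = 10, we find a(t) = 40·t^3 + 12·t^2 + 6·t + 10. Taking ∫a(t)dt and applying v(0) = 4, we find v(t) = 10·t^4 + 4·t^3 + 3·t^2 + 10·t + 4. From the given velocity equation v(t) = 10·t^4 + 4·t^3 + 3·t^2 + 10·t + 4, we substitute t = 2 to get v = 228.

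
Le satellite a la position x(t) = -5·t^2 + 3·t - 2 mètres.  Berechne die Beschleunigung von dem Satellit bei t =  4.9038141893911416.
Wir müssen unsere Gleichung für die Position x(t) = -5·t^2 + 3·t - 2 2-mal ableiten. Die Ableitung von der Position ergibt die Geschwindigkeit: v(t) = 3 - 10·t. Die Ableitung von der Geschwindigkeit ergibt die Beschleunigung: a(t) = -10. Wir haben die Beschleunigung a(t) = -10. Durch Einsetzen von t = 4.9038141893911416: a(4.9038141893911416) = -10.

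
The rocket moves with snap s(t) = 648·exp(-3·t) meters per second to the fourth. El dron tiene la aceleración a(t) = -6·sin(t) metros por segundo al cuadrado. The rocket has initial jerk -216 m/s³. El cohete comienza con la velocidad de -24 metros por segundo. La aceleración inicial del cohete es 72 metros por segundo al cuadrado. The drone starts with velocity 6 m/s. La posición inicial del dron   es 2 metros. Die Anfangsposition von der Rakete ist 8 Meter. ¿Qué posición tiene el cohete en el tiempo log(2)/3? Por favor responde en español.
Partiendo del snap s(t) = 648·exp(-3·t), tomamos 4 integrales. La antiderivada del snap, con j(0) = -216, da la sacudida: j(t) = -216·exp(-3·t). La antiderivada de la sacudida, con a(0) = 72, da la aceleración: a(t) = 72·exp(-3·t). Integrando la aceleración y usando la condición inicial v(0) = -24, obtenemos v(t) = -24·exp(-3·t). Tomando ∫v(t)dt y aplicando x(0) = 8, encontramos x(t) = 8·exp(-3·t). Usando x(t) = 8·exp(-3·t) y sustituyendo t = log(2)/3, encontramos x = 4.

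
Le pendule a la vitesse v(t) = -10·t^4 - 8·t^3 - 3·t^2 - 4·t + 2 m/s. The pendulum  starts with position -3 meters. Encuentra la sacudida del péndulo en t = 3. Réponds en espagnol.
Partiendo de la velocidad v(t) = -10·t^4 - 8·t^3 - 3·t^2 - 4·t + 2, tomamos 2 derivadas. La derivada de la velocidad da la aceleración: a(t) = -40·t^3 - 24·t^2 - 6·t - 4. Derivando la aceleración, obtenemos la sacudida: j(t) = -120·t^2 - 48·t - 6. Usando j(t) = -120·t^2 - 48·t - 6 y sustituyendo t = 3, encontramos j = -1230.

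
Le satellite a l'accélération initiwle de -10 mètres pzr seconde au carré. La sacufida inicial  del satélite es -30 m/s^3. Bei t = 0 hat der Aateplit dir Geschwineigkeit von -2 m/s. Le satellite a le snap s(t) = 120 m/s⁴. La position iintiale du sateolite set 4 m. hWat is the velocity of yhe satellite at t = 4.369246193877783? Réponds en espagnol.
Debemos encontrar la antiderivada de nuestra ecuación del snap s(t) = 120 3 veces. Tomando ∫s(t)dt y aplicando j(0) = -30, encontramos j(t) = 120·t - 30. La antiderivada de la sacudida es la aceleración. Usando a(0) = -10, obtenemos a(t) = 60·t^2 - 30·t - 10. La integral de la aceleración es la velocidad. Usando v(0) = -2, obtenemos v(t) = 20·t^3 - 15·t^2 - 10·t - 2. De la ecuación de la velocidad v(t) = 20·t^3 - 15·t^2 - 10·t - 2, sustituimos t = 4.369246193877783 para obtener v = 1336.15834089205.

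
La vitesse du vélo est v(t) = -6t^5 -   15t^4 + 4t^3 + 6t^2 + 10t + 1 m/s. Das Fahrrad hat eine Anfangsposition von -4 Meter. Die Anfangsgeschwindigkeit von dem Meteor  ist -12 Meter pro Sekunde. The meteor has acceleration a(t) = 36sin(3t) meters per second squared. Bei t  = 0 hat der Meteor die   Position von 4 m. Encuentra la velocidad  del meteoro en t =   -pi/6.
Debemos encontrar la integral de nuestra ecuación de la aceleración a(t) = 36·sin(3·t) 1 vez. Tomando ∫a(t)dt y aplicando v(0) = -12, encontramos v(t) = -12·cos(3·t). De la ecuación de la velocidad v(t) = -12·cos(3·t), sustituimos t = -pi/6 para obtener v = 0.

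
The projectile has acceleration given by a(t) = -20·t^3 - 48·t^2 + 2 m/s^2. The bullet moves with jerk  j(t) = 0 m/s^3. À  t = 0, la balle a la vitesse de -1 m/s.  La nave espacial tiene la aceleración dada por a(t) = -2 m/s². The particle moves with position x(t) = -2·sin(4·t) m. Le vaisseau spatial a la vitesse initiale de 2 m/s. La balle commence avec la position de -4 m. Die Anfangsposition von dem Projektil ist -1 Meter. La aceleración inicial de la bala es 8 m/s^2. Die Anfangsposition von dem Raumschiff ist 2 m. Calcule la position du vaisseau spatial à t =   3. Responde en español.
Para resolver esto, necesitamos tomar 2 antiderivadas de nuestra ecuación de la aceleración a(t) = -2. Integrando la aceleración y usando la condición inicial v(0) = 2, obtenemos v(t) = 2 - 2·t. La antiderivada de la velocidad, con x(0) = 2, da la posición: x(t) = -t^2 + 2·t + 2. Usando x(t) = -t^2 + 2·t + 2 y sustituyendo t = 3, encontramos x = -1.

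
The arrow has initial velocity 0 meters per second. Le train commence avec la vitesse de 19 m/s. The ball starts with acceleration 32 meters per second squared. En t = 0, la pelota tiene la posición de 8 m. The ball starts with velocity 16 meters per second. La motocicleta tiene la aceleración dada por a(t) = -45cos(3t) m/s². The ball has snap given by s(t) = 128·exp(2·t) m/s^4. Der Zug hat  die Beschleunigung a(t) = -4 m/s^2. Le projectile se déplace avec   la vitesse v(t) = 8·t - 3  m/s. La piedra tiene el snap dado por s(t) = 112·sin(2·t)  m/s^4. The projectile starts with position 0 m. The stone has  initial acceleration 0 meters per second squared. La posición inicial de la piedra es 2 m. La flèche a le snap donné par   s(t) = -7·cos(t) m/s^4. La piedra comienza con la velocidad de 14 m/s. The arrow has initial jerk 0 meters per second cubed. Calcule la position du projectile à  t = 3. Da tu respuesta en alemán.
Wir müssen die Stammfunktion unserer Gleichung für die Geschwindigkeit v(t) = 8·t - 3 1-mal finden. Die Stammfunktion von der Geschwindigkeit, mit x(0) = 0, ergibt die Position: x(t) = 4·t^2 - 3·t. Aus der Gleichung für die Position x(t) = 4·t^2 - 3·t, setzen wir t = 3 ein und erhalten x = 27.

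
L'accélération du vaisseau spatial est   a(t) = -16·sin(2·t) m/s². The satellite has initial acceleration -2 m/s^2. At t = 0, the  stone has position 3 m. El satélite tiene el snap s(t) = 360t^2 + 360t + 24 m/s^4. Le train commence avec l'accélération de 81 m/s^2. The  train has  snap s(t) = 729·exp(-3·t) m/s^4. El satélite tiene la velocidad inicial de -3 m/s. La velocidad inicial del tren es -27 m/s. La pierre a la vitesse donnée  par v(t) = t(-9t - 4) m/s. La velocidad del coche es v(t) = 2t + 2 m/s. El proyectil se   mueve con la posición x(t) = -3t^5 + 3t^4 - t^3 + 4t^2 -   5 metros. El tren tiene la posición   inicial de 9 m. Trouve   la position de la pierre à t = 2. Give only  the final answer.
La réponse est -29.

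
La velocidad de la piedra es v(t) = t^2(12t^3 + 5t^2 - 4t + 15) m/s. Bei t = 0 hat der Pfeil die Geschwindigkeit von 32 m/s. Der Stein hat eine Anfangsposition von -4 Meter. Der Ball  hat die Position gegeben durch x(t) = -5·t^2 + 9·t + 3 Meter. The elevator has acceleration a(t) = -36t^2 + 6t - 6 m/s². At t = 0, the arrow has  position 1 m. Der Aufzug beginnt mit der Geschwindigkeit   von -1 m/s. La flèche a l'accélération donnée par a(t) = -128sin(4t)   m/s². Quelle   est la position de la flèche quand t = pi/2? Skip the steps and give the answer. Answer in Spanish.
En t = pi/2, x = 1.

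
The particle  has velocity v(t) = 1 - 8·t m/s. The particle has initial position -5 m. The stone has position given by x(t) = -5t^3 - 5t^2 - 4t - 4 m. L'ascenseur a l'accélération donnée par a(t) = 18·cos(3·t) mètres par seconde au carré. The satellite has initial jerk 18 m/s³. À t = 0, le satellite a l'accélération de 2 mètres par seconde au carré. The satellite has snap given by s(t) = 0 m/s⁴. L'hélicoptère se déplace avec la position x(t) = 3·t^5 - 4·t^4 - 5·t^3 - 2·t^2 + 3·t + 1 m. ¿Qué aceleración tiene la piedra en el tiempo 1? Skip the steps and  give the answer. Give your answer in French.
À t = 1, a = -40.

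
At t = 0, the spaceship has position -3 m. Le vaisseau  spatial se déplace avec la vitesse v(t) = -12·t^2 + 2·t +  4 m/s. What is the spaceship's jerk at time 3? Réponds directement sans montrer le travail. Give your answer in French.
À t = 3, j = -24.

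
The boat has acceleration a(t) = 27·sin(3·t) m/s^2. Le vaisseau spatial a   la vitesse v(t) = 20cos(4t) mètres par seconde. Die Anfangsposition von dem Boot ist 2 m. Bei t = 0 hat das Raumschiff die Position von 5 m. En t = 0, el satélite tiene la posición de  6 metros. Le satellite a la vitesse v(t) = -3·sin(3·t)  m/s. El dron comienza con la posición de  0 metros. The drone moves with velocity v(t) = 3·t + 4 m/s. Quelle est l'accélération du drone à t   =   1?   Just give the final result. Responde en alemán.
Bei t = 1, a = 3.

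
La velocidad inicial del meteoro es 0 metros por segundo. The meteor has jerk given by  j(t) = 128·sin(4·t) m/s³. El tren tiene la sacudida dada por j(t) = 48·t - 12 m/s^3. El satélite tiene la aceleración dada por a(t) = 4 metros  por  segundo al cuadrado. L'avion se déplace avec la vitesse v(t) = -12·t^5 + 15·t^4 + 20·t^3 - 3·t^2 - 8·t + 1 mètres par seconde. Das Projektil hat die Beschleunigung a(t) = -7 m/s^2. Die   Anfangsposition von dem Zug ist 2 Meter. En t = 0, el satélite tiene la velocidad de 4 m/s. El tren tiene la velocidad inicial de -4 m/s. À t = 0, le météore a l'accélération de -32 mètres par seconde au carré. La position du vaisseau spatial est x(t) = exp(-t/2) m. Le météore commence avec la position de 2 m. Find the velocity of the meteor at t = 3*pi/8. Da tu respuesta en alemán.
Ausgehend von dem Ruck j(t) = 128·sin(4·t), nehmen wir 2 Integrale. Durch Integration von dem Ruck und Verwendung der Anfangsbedingung a(0) = -32, erhalten wir a(t) = -32·cos(4·t). Mit ∫a(t)dt und Anwendung von v(0) = 0, finden wir v(t) = -8·sin(4·t). Mit v(t) = -8·sin(4·t) und Einsetzen von t = 3*pi/8, finden wir v = 8.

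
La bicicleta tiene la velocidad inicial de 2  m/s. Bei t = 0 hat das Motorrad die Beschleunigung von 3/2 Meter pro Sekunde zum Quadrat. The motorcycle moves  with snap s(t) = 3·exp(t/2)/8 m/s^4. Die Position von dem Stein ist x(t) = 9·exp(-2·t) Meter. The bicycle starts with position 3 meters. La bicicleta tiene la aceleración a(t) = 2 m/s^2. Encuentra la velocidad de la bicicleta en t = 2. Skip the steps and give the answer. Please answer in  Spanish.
En t = 2, v = 6.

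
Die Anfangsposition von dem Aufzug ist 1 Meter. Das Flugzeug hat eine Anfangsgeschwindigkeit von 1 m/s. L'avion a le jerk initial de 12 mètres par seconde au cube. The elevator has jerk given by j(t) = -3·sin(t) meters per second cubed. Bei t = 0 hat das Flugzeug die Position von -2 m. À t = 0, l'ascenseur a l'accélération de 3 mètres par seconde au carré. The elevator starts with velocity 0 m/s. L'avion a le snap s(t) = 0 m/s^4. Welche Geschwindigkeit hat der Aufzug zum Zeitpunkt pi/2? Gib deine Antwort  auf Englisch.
We must find the integral of our jerk equation j(t) = -3·sin(t) 2 times. Integrating jerk and using the initial condition a(0) = 3, we get a(t) = 3·cos(t). The antiderivative of acceleration, with v(0) = 0, gives velocity: v(t) = 3·sin(t). Using v(t) = 3·sin(t) and substituting t = pi/2, we find v = 3.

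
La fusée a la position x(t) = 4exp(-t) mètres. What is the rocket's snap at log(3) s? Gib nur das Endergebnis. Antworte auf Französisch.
À t = log(3), s = 4/3.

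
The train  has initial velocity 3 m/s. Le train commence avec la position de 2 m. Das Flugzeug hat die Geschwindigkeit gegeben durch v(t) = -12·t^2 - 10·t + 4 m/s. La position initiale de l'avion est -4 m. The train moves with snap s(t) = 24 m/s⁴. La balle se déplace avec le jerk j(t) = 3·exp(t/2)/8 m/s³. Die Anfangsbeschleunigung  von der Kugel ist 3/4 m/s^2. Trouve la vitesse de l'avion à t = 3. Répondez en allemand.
Mit v(t) = -12·t^2 - 10·t + 4 und Einsetzen von t = 3, finden wir v = -134.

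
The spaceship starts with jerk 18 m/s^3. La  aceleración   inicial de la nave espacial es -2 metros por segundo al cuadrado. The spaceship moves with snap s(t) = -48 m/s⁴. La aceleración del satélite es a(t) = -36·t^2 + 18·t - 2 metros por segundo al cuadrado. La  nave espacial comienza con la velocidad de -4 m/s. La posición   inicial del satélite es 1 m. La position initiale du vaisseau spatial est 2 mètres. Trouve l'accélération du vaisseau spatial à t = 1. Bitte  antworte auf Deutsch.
Wir müssen die Stammfunktion unserer Gleichung für den Snap s(t) = -48 2-mal finden. Die Stammfunktion von dem Snap ist der Ruck. Mit j(0) = 18 erhalten wir j(t) = 18 - 48·t. Die Stammfunktion von dem Ruck ist die Beschleunigung. Mit a(0) = -2 erhalten wir a(t) = -24·t^2 + 18·t - 2. Mit a(t) = -24·t^2 + 18·t - 2 und Einsetzen von t = 1, finden wir a = -8.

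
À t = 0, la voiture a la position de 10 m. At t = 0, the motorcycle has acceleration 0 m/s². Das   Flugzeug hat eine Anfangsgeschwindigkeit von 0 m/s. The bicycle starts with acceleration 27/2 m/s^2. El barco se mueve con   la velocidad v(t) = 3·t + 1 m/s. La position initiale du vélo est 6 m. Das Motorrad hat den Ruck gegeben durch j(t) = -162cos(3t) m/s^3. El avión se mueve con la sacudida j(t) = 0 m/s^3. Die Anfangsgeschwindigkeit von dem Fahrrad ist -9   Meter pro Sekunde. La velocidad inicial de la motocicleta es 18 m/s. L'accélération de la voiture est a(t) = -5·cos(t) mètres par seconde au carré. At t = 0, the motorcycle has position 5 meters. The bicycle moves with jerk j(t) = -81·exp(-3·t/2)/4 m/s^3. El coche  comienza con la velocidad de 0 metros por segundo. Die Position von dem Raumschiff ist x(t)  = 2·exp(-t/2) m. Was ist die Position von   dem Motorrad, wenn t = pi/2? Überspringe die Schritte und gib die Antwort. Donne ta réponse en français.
La position à t = pi/2 est x = -1.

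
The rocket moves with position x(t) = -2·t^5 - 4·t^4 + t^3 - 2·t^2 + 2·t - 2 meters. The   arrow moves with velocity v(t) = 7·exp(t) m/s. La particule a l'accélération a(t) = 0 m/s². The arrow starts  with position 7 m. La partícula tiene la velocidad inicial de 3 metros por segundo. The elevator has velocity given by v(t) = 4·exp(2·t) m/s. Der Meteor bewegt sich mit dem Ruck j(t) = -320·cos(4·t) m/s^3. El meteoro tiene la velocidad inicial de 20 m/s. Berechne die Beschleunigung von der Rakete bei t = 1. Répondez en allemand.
Ausgehend von der Position x(t) = -2·t^5 - 4·t^4 + t^3 - 2·t^2 + 2·t - 2, nehmen wir 2 Ableitungen. Mit d/dt von x(t) finden wir v(t) = -10·t^4 - 16·t^3 + 3·t^2 - 4·t + 2. Die Ableitung von der Geschwindigkeit ergibt die Beschleunigung: a(t) = -40·t^3 - 48·t^2 + 6·t - 4. Mit a(t) = -40·t^3 - 48·t^2 + 6·t - 4 und Einsetzen von t = 1, finden wir a = -86.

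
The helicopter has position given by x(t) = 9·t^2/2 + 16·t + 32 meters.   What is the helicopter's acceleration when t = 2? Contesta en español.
Para resolver esto, necesitamos tomar 2 derivadas de nuestra ecuación de la posición x(t) = 9·t^2/2 + 16·t + 32. La derivada de la posición da la velocidad: v(t) = 9·t + 16. Tomando d/dt de v(t), encontramos a(t) = 9. De la ecuación de la aceleración a(t) = 9, sustituimos t = 2 para obtener a = 9.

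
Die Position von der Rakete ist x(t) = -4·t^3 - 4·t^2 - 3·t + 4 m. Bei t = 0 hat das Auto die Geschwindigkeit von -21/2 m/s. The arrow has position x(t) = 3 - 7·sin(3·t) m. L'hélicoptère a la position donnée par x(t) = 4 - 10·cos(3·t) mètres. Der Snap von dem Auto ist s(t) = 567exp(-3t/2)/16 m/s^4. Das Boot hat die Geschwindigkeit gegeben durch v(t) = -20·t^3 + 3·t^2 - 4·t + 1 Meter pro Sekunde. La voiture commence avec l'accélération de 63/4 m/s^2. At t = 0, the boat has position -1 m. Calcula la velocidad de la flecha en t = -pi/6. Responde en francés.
Nous devons dériver notre équation de la position x(t) = 3 - 7·sin(3·t) 1 fois. En prenant d/dt de x(t), nous trouvons v(t) = -21·cos(3·t). Nous avons la vitesse v(t) = -21·cos(3·t). En substituant t = -pi/6: v(-pi/6) = 0.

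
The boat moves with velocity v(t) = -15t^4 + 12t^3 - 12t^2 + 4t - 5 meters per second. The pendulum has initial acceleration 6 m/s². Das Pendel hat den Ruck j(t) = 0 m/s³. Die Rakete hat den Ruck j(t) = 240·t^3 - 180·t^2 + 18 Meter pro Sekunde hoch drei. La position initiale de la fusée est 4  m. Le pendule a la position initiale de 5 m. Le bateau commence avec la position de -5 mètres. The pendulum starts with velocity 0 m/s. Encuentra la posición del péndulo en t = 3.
Necesitamos integrar nuestra ecuación de la sacudida j(t) = 0 3 veces. Integrando la sacudida y usando la condición inicial a(0) = 6, obtenemos a(t) = 6. Tomando ∫a(t)dt y aplicando v(0) = 0, encontramos v(t) = 6·t. Tomando ∫v(t)dt y aplicando x(0) = 5, encontramos x(t) = 3·t^2 + 5. Usando x(t) = 3·t^2 + 5 y sustituyendo t = 3, encontramos x = 32.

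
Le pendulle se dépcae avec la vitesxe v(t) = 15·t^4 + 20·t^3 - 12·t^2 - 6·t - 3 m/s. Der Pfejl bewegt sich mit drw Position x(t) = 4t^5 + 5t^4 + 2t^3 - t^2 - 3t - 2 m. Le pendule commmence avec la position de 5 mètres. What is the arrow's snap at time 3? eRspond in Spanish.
Para resolver esto, necesitamos tomar 4 derivadas de nuestra ecuación de la posición x(t) = 4·t^5 + 5·t^4 + 2·t^3 - t^2 - 3·t - 2. La derivada de la posición da la velocidad: v(t) = 20·t^4 + 20·t^3 + 6·t^2 - 2·t - 3. Derivando la velocidad, obtenemos la aceleración: a(t) = 80·t^3 + 60·t^2 + 12·t - 2. Tomando d/dt de a(t), encontramos j(t) = 240·t^2 + 120·t + 12. La derivada de la sacudida da el snap: s(t) = 480·t + 120. Usando s(t) = 480·t + 120 y sustituyendo t = 3, encontramos s = 1560.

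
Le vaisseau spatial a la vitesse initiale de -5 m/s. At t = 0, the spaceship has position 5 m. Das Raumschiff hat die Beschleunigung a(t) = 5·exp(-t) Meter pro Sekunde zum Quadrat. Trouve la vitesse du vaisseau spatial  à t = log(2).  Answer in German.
Wir müssen unsere Gleichung für die Beschleunigung a(t) = 5·exp(-t) 1-mal integrieren. Die Stammfunktion von der Beschleunigung, mit v(0) = -5, ergibt die Geschwindigkeit: v(t) = -5·exp(-t). Aus der Gleichung für die Geschwindigkeit v(t) = -5·exp(-t), setzen wir t = log(2) ein und erhalten v = -5/2.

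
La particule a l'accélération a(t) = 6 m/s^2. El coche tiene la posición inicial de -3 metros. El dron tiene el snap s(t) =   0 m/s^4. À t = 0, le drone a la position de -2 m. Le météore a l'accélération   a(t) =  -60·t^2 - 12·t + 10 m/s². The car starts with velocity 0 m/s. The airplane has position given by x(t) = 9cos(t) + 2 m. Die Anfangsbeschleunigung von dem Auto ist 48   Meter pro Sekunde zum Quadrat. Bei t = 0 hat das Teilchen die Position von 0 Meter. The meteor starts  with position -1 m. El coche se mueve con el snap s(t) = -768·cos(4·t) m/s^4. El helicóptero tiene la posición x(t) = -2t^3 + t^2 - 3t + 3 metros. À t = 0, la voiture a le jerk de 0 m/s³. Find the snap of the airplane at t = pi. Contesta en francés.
En partant de la position x(t) = 9·cos(t) + 2, nous prenons 4 dérivées. La dérivée de la position donne la vitesse: v(t) = -9·sin(t). En dérivant la vitesse, nous obtenons l'accélération: a(t) = -9·cos(t). En dérivant l'accélération, nous obtenons le jerk: j(t) = 9·sin(t). En prenant d/dt de j(t), nous trouvons s(t) = 9·cos(t). De l'équation du snap s(t) = 9·cos(t), nous substituons t = pi pour obtenir s = -9.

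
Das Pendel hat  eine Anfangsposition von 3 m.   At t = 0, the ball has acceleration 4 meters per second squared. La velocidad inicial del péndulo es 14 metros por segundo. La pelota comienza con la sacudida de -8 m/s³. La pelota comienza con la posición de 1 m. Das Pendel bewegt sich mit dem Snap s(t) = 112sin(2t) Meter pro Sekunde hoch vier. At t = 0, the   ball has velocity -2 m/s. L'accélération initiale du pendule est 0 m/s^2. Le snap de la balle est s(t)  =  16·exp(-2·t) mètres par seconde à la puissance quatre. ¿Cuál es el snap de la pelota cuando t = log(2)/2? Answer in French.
Nous avons le snap s(t) = 16·exp(-2·t). En substituant t = log(2)/2: s(log(2)/2) = 8.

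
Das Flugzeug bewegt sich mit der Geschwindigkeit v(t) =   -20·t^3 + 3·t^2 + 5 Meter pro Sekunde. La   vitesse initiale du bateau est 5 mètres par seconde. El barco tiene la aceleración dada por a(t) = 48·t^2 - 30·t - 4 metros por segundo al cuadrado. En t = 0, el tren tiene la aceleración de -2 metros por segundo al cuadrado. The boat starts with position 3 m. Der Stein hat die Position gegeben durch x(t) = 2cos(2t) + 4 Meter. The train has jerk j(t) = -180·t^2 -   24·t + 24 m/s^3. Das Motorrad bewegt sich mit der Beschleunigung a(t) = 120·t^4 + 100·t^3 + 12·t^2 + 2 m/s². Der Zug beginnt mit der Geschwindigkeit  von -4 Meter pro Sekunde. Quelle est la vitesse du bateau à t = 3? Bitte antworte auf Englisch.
Starting from acceleration a(t) = 48·t^2 - 30·t - 4, we take 1 integral. Integrating acceleration and using the initial condition v(0) = 5, we get v(t) = 16·t^3 - 15·t^2 - 4·t + 5. We have velocity v(t) = 16·t^3 - 15·t^2 - 4·t + 5. Substituting t = 3: v(3) = 290.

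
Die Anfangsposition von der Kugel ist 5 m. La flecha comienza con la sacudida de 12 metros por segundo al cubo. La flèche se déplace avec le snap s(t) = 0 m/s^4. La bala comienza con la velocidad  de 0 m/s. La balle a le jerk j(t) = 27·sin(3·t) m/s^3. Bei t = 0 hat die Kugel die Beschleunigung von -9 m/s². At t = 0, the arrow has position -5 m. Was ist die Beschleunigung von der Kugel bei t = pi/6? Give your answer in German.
Wir müssen die Stammfunktion unserer Gleichung für den Ruck j(t) = 27·sin(3·t) 1-mal finden. Mit ∫j(t)dt und Anwendung von a(0) = -9, finden wir a(t) = -9·cos(3·t). Mit a(t) = -9·cos(3·t) und Einsetzen von t = pi/6, finden wir a = 0.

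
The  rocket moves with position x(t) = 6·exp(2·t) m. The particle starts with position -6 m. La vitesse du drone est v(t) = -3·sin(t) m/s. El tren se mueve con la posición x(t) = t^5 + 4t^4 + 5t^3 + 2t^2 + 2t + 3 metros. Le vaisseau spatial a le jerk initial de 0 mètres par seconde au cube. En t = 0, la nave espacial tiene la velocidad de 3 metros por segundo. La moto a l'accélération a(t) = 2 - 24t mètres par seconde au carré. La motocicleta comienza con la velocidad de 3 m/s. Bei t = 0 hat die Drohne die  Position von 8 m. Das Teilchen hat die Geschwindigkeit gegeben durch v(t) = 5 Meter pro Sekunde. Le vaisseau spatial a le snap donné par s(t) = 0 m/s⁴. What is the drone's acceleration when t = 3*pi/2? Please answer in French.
Nous devons dériver notre équation de la vitesse v(t) = -3·sin(t) 1 fois. En dérivant la vitesse, nous obtenons l'accélération: a(t) = -3·cos(t). Nous avons l'accélération a(t) = -3·cos(t). En substituant t = 3*pi/2: a(3*pi/2) = 0.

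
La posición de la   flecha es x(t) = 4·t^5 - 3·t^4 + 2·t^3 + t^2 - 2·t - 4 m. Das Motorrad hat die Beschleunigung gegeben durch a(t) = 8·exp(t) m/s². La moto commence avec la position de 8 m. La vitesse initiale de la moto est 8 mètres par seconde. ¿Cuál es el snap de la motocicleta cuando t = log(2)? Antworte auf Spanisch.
Para resolver esto, necesitamos tomar 2 derivadas de nuestra ecuación de la aceleración a(t) = 8·exp(t). La derivada de la aceleración da la sacudida: j(t) = 8·exp(t). Derivando la sacudida, obtenemos el snap: s(t) = 8·exp(t). De la ecuación del snap s(t) = 8·exp(t), sustituimos t = log(2) para obtener s = 16.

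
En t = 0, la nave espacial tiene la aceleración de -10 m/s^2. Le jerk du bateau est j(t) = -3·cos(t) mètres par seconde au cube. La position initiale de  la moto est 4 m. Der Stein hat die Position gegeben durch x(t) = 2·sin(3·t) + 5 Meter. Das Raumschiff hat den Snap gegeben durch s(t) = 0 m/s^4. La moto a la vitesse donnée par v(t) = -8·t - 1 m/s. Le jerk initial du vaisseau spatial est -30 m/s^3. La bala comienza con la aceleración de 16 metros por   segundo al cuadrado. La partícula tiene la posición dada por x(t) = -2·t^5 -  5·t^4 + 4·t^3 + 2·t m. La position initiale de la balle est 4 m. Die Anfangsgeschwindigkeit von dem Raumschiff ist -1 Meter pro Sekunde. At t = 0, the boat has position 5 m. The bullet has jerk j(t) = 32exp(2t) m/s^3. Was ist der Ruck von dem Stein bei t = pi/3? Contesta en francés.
Pour résoudre ceci, nous devons prendre 3 dérivées de notre équation de la position x(t) = 2·sin(3·t) + 5. La dérivée de la position donne la vitesse: v(t) = 6·cos(3·t). En prenant d/dt de v(t), nous trouvons a(t) = -18·sin(3·t). En dérivant l'accélération, nous obtenons le jerk: j(t) = -54·cos(3·t). Nous avons le jerk j(t) = -54·cos(3·t). En substituant t = pi/3: j(pi/3) = 54.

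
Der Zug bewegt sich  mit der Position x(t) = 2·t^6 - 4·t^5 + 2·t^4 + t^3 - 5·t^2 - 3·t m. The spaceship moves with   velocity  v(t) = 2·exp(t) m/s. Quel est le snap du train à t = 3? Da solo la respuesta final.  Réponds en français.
Le snap à t = 3 est s = 5088.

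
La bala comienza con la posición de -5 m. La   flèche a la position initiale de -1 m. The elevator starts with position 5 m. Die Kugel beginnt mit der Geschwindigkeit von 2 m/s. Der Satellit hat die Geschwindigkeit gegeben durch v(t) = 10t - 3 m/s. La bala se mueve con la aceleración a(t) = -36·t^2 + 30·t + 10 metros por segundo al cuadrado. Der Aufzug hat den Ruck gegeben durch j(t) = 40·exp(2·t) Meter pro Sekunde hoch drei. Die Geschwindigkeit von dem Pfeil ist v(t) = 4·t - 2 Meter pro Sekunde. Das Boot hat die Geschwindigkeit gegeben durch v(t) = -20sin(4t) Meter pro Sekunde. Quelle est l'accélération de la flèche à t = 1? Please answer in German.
Ausgehend von der Geschwindigkeit v(t) = 4·t - 2, nehmen wir 1 Ableitung. Durch Ableiten von der Geschwindigkeit erhalten wir die Beschleunigung: a(t) = 4. Aus der Gleichung für die Beschleunigung a(t) = 4, setzen wir t = 1 ein und erhalten a = 4.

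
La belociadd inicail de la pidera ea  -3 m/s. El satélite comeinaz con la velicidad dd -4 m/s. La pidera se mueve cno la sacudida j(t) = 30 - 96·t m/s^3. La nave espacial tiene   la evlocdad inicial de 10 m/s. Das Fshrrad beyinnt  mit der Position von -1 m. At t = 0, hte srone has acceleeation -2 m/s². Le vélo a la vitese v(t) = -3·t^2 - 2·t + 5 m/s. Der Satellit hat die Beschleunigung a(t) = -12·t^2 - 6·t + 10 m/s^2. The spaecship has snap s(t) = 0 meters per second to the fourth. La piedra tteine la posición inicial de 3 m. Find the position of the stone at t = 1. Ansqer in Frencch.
Nous devons intégrer notre équation du jerk j(t) = 30 - 96·t 3 fois. L'intégrale du jerk est l'accélération. En utilisant a(0) = -2, nous obtenons a(t) = -48·t^2 + 30·t - 2. L'intégrale de l'accélération, avec v(0) = -3, donne la vitesse: v(t) = -16·t^3 + 15·t^2 - 2·t - 3. L'intégrale de la vitesse est la position. En utilisant x(0) = 3, nous obtenons x(t) = -4·t^4 + 5·t^3 - t^2 - 3·t + 3. En utilisant x(t) = -4·t^4 + 5·t^3 - t^2 - 3·t + 3 et en substituant t = 1, nous trouvons x = 0.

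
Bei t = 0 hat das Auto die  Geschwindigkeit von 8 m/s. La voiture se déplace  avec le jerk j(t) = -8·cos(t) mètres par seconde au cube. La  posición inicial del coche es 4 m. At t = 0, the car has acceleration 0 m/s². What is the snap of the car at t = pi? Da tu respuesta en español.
Partiendo de la sacudida j(t) = -8·cos(t), tomamos 1 derivada. La derivada de la sacudida da el snap: s(t) = 8·sin(t). Usando s(t) = 8·sin(t) y sustituyendo t = pi, encontramos s = 0.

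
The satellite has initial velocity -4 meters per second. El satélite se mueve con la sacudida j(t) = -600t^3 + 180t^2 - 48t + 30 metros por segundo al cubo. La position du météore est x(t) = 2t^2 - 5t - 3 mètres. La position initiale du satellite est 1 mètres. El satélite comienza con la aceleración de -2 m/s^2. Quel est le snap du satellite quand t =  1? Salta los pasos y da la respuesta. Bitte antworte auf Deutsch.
s(1) = -1488.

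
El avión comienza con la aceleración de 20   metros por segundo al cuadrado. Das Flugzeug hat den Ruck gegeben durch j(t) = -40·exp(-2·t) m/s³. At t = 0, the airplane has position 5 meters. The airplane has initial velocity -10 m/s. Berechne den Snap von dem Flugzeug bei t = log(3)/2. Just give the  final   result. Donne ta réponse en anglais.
The answer is 80/3.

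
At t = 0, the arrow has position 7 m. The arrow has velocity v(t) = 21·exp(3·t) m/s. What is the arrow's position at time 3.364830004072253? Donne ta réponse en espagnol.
Partiendo de la velocidad v(t) = 21·exp(3·t), tomamos 1 integral. Tomando ∫v(t)dt y aplicando x(0) = 7, encontramos x(t) = 7·exp(3·t). Usando x(t) = 7·exp(3·t) y sustituyendo t = 3.364830004072253, encontramos x = 169464.740120008.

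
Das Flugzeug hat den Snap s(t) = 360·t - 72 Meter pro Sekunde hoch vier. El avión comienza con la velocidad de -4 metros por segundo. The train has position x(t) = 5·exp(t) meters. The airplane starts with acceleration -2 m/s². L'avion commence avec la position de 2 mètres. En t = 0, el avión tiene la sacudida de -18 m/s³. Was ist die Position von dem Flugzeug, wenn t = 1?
Um dies zu lösen, müssen wir 4 Stammfunktionen unserer Gleichung für den Snap s(t) = 360·t - 72 finden. Das Integral von dem Snap ist der Ruck. Mit j(0) = -18 erhalten wir j(t) = 180·t^2 - 72·t - 18. Die Stammfunktion von dem Ruck, mit a(0) = -2, ergibt die Beschleunigung: a(t) = 60·t^3 - 36·t^2 - 18·t - 2. Das Integral von der Beschleunigung ist die Geschwindigkeit. Mit v(0) = -4 erhalten wir v(t) = 15·t^4 - 12·t^3 - 9·t^2 - 2·t - 4. Durch Integration von der Geschwindigkeit und Verwendung der Anfangsbedingung x(0) = 2, erhalten wir x(t) = 3·t^5 - 3·t^4 - 3·t^3 - t^2 - 4·t + 2. Mit x(t) = 3·t^5 - 3·t^4 - 3·t^3 - t^2 - 4·t + 2 und Einsetzen von t = 1, finden wir x = -6.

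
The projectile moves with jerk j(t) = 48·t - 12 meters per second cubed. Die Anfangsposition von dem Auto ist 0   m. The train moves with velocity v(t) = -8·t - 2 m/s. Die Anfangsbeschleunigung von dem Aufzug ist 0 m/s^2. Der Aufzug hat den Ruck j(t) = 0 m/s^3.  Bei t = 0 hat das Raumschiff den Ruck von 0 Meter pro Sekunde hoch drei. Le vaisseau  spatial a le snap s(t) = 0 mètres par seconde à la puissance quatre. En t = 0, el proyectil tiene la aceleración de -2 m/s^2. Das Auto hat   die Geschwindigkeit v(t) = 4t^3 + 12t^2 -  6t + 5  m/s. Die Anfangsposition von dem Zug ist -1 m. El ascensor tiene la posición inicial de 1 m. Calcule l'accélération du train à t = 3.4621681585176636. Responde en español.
Para resolver esto, necesitamos tomar 1 derivada de nuestra ecuación de la velocidad v(t) = -8·t - 2. Derivando la velocidad, obtenemos la aceleración: a(t) = -8. De la ecuación de la aceleración a(t) = -8, sustituimos t = 3.4621681585176636 para obtener a = -8.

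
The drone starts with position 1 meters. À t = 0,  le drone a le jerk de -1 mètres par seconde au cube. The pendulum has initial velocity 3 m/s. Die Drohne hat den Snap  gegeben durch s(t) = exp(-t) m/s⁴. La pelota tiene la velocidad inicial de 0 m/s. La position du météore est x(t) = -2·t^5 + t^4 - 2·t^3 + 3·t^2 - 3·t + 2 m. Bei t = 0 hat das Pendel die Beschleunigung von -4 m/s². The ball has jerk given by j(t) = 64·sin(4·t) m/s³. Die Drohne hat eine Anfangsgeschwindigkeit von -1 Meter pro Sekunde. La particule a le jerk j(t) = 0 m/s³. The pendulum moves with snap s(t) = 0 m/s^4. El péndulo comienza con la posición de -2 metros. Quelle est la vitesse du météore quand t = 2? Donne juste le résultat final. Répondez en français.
La vitesse à t = 2 est v = -143.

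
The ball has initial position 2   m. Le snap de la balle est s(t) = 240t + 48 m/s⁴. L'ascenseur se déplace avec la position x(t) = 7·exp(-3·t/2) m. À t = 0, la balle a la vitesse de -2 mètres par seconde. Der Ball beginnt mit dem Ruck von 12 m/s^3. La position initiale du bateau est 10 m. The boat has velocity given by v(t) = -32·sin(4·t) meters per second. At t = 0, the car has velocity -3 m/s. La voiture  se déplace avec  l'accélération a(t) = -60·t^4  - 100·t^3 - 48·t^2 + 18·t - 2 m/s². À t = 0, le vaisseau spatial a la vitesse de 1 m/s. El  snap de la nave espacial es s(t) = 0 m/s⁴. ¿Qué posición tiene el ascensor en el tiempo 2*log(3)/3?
Tenemos la posición x(t) = 7·exp(-3·t/2). Sustituyendo t = 2*log(3)/3: x(2*log(3)/3) = 7/3.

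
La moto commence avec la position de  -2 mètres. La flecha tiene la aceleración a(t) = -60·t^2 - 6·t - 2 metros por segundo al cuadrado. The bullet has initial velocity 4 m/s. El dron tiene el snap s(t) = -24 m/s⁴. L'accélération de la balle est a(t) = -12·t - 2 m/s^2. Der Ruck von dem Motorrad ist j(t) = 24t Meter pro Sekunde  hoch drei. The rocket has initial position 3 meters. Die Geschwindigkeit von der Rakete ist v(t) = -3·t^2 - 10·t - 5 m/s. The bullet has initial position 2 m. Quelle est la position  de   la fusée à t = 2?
En partant de la vitesse v(t) = -3·t^2 - 10·t - 5, nous prenons 1 intégrale. L'intégrale de la vitesse est la position. En utilisant x(0) = 3, nous obtenons x(t) = -t^3 - 5·t^2 - 5·t + 3. Nous avons la position x(t) = -t^3 - 5·t^2 - 5·t + 3. En substituant t = 2: x(2) = -35.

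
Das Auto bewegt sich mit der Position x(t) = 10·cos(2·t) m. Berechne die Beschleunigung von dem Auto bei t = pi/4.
Wir müssen unsere Gleichung für die Position x(t) = 10·cos(2·t) 2-mal ableiten. Durch Ableiten von der Position erhalten wir die Geschwindigkeit: v(t) = -20·sin(2·t). Die Ableitung von der Geschwindigkeit ergibt die Beschleunigung: a(t) = -40·cos(2·t). Mit a(t) = -40·cos(2·t) und Einsetzen von t = pi/4, finden wir a = 0.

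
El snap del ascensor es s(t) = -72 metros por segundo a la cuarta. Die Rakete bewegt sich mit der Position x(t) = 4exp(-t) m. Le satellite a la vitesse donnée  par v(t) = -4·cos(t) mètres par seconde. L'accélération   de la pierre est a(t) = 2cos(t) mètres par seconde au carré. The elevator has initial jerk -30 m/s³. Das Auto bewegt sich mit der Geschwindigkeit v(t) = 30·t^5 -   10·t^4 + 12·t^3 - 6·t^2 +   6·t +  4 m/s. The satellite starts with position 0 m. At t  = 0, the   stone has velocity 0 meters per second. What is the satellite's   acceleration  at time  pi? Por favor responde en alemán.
Wir müssen unsere Gleichung für die Geschwindigkeit v(t) = -4·cos(t) 1-mal ableiten. Die Ableitung von der Geschwindigkeit ergibt die Beschleunigung: a(t) = 4·sin(t). Aus der Gleichung für die Beschleunigung a(t) = 4·sin(t), setzen wir t = pi ein und erhalten a = 0.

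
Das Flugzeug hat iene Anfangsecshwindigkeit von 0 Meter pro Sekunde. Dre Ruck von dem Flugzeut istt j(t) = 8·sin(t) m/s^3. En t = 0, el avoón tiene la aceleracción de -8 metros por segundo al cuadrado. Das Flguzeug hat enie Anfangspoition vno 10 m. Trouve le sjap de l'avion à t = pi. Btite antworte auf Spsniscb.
Para resolver esto, necesitamos tomar 1 derivada de nuestra ecuación de la sacudida j(t) = 8·sin(t). Derivando la sacudida, obtenemos el snap: s(t) = 8·cos(t). Usando s(t) = 8·cos(t) y sustituyendo t = pi, encontramos s = -8.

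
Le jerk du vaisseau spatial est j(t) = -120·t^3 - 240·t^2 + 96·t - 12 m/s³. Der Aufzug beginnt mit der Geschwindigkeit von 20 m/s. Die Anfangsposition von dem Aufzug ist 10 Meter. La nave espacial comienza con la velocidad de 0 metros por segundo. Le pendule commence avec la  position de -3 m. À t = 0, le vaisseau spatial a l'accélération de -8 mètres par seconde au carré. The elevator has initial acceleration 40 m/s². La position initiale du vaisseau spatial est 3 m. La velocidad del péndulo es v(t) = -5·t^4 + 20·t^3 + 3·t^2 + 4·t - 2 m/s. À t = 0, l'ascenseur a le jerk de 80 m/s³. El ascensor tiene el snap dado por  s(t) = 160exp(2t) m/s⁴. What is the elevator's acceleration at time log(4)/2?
To find the answer, we compute 2 antiderivatives of s(t) = 160·exp(2·t). Taking ∫s(t)dt and applying j(0) = 80, we find j(t) = 80·exp(2·t). Taking ∫j(t)dt and applying a(0) = 40, we find a(t) = 40·exp(2·t). From the given acceleration equation a(t) = 40·exp(2·t), we substitute t = log(4)/2 to get a = 160.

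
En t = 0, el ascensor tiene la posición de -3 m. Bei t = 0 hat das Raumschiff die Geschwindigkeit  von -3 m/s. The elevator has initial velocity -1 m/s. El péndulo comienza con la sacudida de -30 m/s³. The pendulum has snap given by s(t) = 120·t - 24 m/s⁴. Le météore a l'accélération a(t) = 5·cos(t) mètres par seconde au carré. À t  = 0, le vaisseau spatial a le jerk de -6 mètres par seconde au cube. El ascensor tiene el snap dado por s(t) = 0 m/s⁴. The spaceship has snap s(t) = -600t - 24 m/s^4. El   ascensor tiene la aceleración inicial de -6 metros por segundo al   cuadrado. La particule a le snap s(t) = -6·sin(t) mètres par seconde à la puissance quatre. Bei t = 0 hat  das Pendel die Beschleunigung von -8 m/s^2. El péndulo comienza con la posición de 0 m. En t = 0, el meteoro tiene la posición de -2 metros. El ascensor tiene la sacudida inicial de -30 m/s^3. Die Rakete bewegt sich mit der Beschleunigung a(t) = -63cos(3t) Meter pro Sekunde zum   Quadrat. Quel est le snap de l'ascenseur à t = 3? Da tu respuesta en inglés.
From the given snap equation s(t) = 0, we substitute t = 3 to get s = 0.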